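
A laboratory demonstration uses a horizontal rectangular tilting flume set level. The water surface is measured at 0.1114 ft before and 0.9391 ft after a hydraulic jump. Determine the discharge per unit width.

q = 1.330 ft²/s

For a rectangular channel the momentum equation gives q² = ½·g·y₁·y₂·(y₁ + y₂) = ½×32.2×0.1114×0.9391×1.050 = 1.769.
q = √1.769 = 1.330 ft²/s.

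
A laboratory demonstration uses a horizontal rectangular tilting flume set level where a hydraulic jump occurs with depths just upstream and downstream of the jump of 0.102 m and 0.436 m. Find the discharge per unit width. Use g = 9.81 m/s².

For a rectangular channel the momentum equation gives q² = ½·g·y₁·y₂·(y₁ + y₂) = ½×9.81×0.102×0.436×0.538 = 0.117.
q = √0.117 = 0.343 m²/s.

q = 0.343 m²/s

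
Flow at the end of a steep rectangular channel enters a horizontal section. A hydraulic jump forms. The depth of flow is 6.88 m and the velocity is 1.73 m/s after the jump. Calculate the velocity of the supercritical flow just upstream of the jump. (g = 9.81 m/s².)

V₁ = 21.1 m/s

Fr₂ = V₂/√(g·y₂) = 1.73/√(9.81×6.88) = 0.211.
From the momentum equation (using Fr₂), y₁/y₂ = ½[√(1 + 8Fr₂²) − 1] = ½[√1.355 − 1] = 0.0820.
y₁ = 0.0820 × 6.88 = 0.564 m.
V₁ = q/y₁ = 11.9/0.564 = 21.1 m/s.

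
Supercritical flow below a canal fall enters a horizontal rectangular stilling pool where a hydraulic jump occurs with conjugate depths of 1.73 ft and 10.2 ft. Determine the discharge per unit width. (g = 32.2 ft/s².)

For a rectangular channel the momentum equation gives q² = ½·g·y₁·y₂·(y₁ + y₂) = ½×32.2×1.73×10.2×11.9 = 3389.
q = √3389 = 58.2 ft²/s.

q = 58.2 ft²/s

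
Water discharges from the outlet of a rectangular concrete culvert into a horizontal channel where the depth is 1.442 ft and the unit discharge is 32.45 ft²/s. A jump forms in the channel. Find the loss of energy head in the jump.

ΔE = 2.807 ft

V₁ = q/y₁ = 32.45/1.442 = 22.50 ft/s. Fr₁ = V₁/√(g·y₁) = 22.50/√(32.2×1.442) = 3.302.
Bélanger equation: y₂/y₁ = ½[√(1 + 8Fr₁²) − 1] = ½[√88.250 − 1] = 4.197.
y₂ = 4.197 × 1.442 = 6.052 ft.
V₂ = q/y₂ = 32.45/6.052 = 5.362 ft/s. E₁ = y₁ + V₁²/2g = 9.305 ft; E₂ = y₂ + V₂²/2g = 6.499 ft. ΔE = E₁ − E₂ = 2.807 ft.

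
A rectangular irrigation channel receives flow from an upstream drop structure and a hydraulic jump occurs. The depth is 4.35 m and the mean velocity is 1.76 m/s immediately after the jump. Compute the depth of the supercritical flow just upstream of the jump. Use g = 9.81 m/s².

Fr₂ = V₂/√(g·y₂) = 1.76/√(9.81×4.35) = 0.269.
Since the conjugate-depth ratio holds either way, y₁/y₂ = ½[√(1 + 8Fr₂²) − 1] = ½[√1.581 − 1] = 0.129.
y₁ = 0.129 × 4.35 = 0.560 m.

y₁ = 0.560 m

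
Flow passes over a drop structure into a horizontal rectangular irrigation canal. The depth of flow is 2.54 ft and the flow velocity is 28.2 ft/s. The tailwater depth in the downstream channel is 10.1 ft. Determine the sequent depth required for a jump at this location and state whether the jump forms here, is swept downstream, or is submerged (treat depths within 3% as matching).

Fr₁ = V₁/√(g·y₁) = 28.2/√(32.2×2.54) = 3.12.
Sequent-depth ratio: y₂/y₁ = ½[√(1 + 8Fr₁²) − 1] = ½[√78.79 − 1] = 3.94.
y₂ = 3.94 × 2.54 = 10.0 ft.
Tailwater y_tw = 10.1 ft: y_tw ≈ y₂, so the jump forms here.

y₂ = 10.0 ft; the jump forms here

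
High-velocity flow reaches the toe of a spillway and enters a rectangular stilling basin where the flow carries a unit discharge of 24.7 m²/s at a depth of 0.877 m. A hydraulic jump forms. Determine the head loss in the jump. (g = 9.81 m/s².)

ΔE = 29.6 m

V₁ = q/y₁ = 24.7/0.877 = 28.2 m/s. Fr₁ = V₁/√(g·y₁) = 28.2/√(9.81×0.877) = 9.60.
Bélanger equation: y₂/y₁ = ½[√(1 + 8Fr₁²) − 1] = ½[√738.6 − 1] = 13.1.
y₂ = 13.1 × 0.877 = 11.5 m.
Head loss: ΔE = (y₂ − y₁)³/(4y₁y₂) = (11.5 − 0.877)³/(4×0.877×11.5) = 1192/40.3 = 29.6 m.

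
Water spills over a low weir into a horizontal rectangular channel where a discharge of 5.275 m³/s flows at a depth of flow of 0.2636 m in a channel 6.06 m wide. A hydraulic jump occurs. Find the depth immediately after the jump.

y₂ = 0.6450 m

q = Q/b = 5.275/6.06 = 0.8705 m²/s; V₁ = q/y₁ = 3.302 m/s. Fr₁ = V₁/√(g·y₁) = 2.054.
Sequent-depth ratio: y₂/y₁ = ½[√(1 + 8Fr₁²) − 1] = ½[√34.735 − 1] = 2.447.
y₂ = 2.447 × 0.2636 = 0.6450 m.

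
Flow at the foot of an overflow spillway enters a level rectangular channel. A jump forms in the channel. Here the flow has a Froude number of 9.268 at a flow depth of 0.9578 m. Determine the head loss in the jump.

ΔE = 29.75 m

Fr₁ = 9.268 (given).
Sequent-depth ratio: y₂/y₁ = ½[√(1 + 8Fr₁²) − 1] = ½[√688.17 − 1] = 12.62.
y₂ = 12.62 × 0.9578 = 12.08 m.
Head loss: ΔE = (y₂ − y₁)³/(4y₁y₂) = (12.08 − 0.9578)³/(4×0.9578×12.08) = 1377/46.30 = 29.75 m.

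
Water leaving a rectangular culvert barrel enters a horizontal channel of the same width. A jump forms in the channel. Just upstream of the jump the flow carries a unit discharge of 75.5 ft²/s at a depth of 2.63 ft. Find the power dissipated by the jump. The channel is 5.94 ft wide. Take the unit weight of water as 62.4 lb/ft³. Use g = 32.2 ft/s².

P = 216 hp

V₁ = q/y₁ = 75.5/2.63 = 28.7 ft/s. Fr₁ = V₁/√(g·y₁) = 28.7/√(32.2×2.63) = 3.12.
Bélanger equation: y₂/y₁ = ½[√(1 + 8Fr₁²) − 1] = ½[√78.85 − 1] = 3.94.
y₂ = 3.94 × 2.63 = 10.4 ft.
Head loss: ΔE = (y₂ − y₁)³/(4y₁y₂) = (10.4 − 2.63)³/(4×2.63×10.4) = 462/109 = 4.24 ft.
Q = q·b = 75.5 × 5.94 = 448 cfs. P = γ·Q·ΔE/550 = 62.4 × 448 × 4.24 / 550 = 216 hp.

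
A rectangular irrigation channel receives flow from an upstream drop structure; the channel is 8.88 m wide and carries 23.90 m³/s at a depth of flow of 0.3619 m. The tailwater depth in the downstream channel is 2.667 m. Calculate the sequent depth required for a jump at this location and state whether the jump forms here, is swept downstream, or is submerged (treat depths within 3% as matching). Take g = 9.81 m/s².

y₂ = 1.847 m; the jump is submerged

q = Q/b = 23.90/8.88 = 2.691 m²/s; V₁ = q/y₁ = 7.437 m/s. Fr₁ = V₁/√(g·y₁) = 3.947.
From the momentum equation for a rectangular channel, y₂/y₁ = ½[√(1 + 8Fr₁²) − 1] = ½[√125.63 − 1] = 5.104.
y₂ = 5.104 × 0.3619 = 1.847 m.
Tailwater y_tw = 2.667 m: y_tw > y₂, so the jump is submerged.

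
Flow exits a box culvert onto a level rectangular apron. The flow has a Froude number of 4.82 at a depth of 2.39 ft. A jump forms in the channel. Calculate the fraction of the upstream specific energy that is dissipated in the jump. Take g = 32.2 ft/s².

Fr₁ = 4.82 (given).
Sequent-depth ratio: y₂/y₁ = ½[√(1 + 8Fr₁²) − 1] = ½[√186.9 − 1] = 6.33.
y₂ = 6.33 × 2.39 = 15.1 ft.
E₁ = y₁(1 + Fr₁²/2) = 2.39×(1 + 4.82²/2) = 30.2 ft. ΔE = (y₂ − y₁)³/(4y₁y₂) = 14.3 ft. ΔE/E₁ = 14.3/30.2 = 0.475.

ΔE/E₁ = 0.475 (47.5%)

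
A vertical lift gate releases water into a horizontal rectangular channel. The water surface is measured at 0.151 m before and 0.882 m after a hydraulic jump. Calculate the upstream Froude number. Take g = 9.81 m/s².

For a rectangular channel the momentum equation gives q² = ½·g·y₁·y₂·(y₁ + y₂) = ½×9.81×0.151×0.882×1.03 = 0.675.
q = √0.675 = 0.821 m²/s.
V₁ = q/y₁ = 5.44 m/s; Fr₁ = V₁/√(g·y₁) = 4.47.

Fr₁ = 4.47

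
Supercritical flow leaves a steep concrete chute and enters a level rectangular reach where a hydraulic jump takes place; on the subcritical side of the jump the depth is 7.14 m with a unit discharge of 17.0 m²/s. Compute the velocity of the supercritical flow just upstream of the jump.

V₁ = 16.8 m/s

V₂ = q/y₂ = 17.0/7.14 = 2.38 m/s; Fr₂ = V₂/√(g·y₂) = 0.284.
Applying the sequent-depth relation in reverse, y₁/y₂ = ½[√(1 + 8Fr₂²) − 1] = ½[√1.647 − 1] = 0.142.
y₁ = 0.142 × 7.14 = 1.01 m.
V₁ = q/y₁ = 17.0/1.01 = 16.8 m/s.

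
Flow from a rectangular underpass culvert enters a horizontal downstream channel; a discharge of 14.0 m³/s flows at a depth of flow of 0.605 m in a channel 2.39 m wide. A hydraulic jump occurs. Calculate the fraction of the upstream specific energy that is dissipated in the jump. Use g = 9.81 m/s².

q = Q/b = 14.0/2.39 = 5.86 m²/s; V₁ = q/y₁ = 9.68 m/s. Fr₁ = V₁/√(g·y₁) = 3.97.
By Bélanger, y₂/y₁ = ½[√(1 + 8Fr₁²) − 1] = ½[√127.4 − 1] = 5.14.
y₂ = 5.14 × 0.605 = 3.11 m.
E₁ = y₁ + V₁²/2g = 5.38 m. ΔE = (y₂ − y₁)³/(4y₁y₂) = 2.09 m. ΔE/E₁ = 2.09/5.38 = 0.388.

ΔE/E₁ = 0.388 (38.8%)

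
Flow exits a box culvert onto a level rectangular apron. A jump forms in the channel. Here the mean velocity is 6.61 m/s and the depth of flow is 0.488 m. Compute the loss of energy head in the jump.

Fr₁ = V₁/√(g·y₁) = 6.61/√(9.81×0.488) = 3.02.
Bélanger equation: y₂/y₁ = ½[√(1 + 8Fr₁²) − 1] = ½[√74.01 − 1] = 3.80.
y₂ = 3.80 × 0.488 = 1.86 m.
q = V₁·y₁ = 6.61 × 0.488 = 3.23 m²/s. V₂ = q/y₂ = 3.23/1.86 = 1.74 m/s. E₁ = y₁ + V₁²/2g = 2.71 m; E₂ = y₂ + V₂²/2g = 2.01 m. ΔE = E₁ − E₂ = 0.706 m.

ΔE = 0.706 m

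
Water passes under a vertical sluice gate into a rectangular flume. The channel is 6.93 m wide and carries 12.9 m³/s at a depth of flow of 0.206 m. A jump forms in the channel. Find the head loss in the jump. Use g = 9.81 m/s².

ΔE = 2.56 m

q = Q/b = 12.9/6.93 = 1.86 m²/s; V₁ = q/y₁ = 9.04 m/s. Fr₁ = V₁/√(g·y₁) = 6.36.
From the momentum equation for a rectangular channel, y₂/y₁ = ½[√(1 + 8Fr₁²) − 1] = ½[√324.2 − 1] = 8.50.
y₂ = 8.50 × 0.206 = 1.75 m.
Head loss: ΔE = (y₂ − y₁)³/(4y₁y₂) = (1.75 − 0.206)³/(4×0.206×1.75) = 3.69/1.44 = 2.56 m.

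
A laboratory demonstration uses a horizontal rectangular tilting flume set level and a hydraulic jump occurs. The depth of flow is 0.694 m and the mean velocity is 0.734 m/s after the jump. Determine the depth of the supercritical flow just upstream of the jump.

y₁ = 0.0964 m

Fr₂ = V₂/√(g·y₂) = 0.734/√(9.81×0.694) = 0.281.
From the momentum equation (using Fr₂), y₁/y₂ = ½[√(1 + 8Fr₂²) − 1] = ½[√1.633 − 1] = 0.139.
y₁ = 0.139 × 0.694 = 0.0964 m.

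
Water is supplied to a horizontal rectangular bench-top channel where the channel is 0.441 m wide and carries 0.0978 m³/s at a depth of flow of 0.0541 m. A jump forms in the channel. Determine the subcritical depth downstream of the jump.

y₂ = 0.404 m

q = Q/b = 0.0978/0.441 = 0.222 m²/s; V₁ = q/y₁ = 4.10 m/s. Fr₁ = V₁/√(g·y₁) = 5.63.
Conjugate-depth relation: y₂/y₁ = ½[√(1 + 8Fr₁²) − 1] = ½[√254.3 − 1] = 7.47.
y₂ = 7.47 × 0.0541 = 0.404 m.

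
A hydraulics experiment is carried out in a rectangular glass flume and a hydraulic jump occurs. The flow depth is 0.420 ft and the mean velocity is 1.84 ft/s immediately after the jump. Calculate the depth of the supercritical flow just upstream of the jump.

Fr₂ = V₂/√(g·y₂) = 1.84/√(32.2×0.420) = 0.500.
From the momentum equation (using Fr₂), y₁/y₂ = ½[√(1 + 8Fr₂²) − 1] = ½[√3.003 − 1] = 0.366.
y₁ = 0.366 × 0.420 = 0.154 ft.

y₁ = 0.154 ft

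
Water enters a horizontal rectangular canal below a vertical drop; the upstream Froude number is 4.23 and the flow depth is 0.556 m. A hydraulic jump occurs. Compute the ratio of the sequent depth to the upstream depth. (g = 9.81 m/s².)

Fr₁ = 4.23 (given).
Bélanger equation: y₂/y₁ = ½[√(1 + 8Fr₁²) − 1] = ½[√144.1 − 1] = 5.50.

y₂/y₁ = 5.50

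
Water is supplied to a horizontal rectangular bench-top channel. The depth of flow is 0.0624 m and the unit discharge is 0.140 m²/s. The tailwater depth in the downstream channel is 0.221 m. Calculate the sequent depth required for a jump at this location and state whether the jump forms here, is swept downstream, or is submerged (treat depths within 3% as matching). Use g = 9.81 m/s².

y₂ = 0.224 m; the jump forms here

V₁ = q/y₁ = 0.140/0.0624 = 2.24 m/s. Fr₁ = V₁/√(g·y₁) = 2.24/√(9.81×0.0624) = 2.87.
Bélanger equation: y₂/y₁ = ½[√(1 + 8Fr₁²) − 1] = ½[√66.78 − 1] = 3.59.
y₂ = 3.59 × 0.0624 = 0.224 m.
Tailwater y_tw = 0.221 m: y_tw ≈ y₂, so the jump forms here.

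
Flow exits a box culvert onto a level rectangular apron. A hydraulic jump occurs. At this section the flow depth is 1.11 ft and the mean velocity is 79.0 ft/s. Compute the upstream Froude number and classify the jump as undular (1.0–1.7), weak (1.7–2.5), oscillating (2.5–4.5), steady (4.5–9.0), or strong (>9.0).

Fr₁ = V₁/√(g·y₁) = 79.0/√(32.2×1.11) = 13.2.
Fr₁ = 13.2 lies in the strong range.

Fr₁ = 13.2; strong jump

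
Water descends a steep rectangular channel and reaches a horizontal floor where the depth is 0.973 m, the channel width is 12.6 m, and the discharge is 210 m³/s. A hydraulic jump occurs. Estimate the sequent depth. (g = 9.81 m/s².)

q = Q/b = 210/12.6 = 16.7 m²/s; V₁ = q/y₁ = 17.1 m/s. Fr₁ = V₁/√(g·y₁) = 5.54.
Bélanger equation: y₂/y₁ = ½[√(1 + 8Fr₁²) − 1] = ½[√246.9 − 1] = 7.36.
y₂ = 7.36 × 0.973 = 7.16 m.

y₂ = 7.16 m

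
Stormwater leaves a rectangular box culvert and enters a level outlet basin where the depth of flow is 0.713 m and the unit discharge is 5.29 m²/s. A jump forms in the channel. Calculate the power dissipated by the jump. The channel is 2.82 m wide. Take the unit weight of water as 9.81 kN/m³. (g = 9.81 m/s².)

V₁ = q/y₁ = 5.29/0.713 = 7.42 m/s. Fr₁ = V₁/√(g·y₁) = 7.42/√(9.81×0.713) = 2.81.
Bélanger equation: y₂/y₁ = ½[√(1 + 8Fr₁²) − 1] = ½[√63.96 − 1] = 3.50.
y₂ = 3.50 × 0.713 = 2.49 m.
V₂ = q/y₂ = 5.29/2.49 = 2.12 m/s. E₁ = y₁ + V₁²/2g = 3.52 m; E₂ = y₂ + V₂²/2g = 2.72 m. ΔE = E₁ − E₂ = 0.795 m.
Q = q·b = 5.29 × 2.82 = 14.9 m³/s. P = γ·Q·ΔE = 9.81 × 14.9 × 0.795 = 116 kW.

P = 116 kW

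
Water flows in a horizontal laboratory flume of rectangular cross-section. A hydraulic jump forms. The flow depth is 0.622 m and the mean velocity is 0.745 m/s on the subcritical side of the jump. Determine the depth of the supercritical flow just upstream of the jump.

y₁ = 0.0978 m

Fr₂ = V₂/√(g·y₂) = 0.745/√(9.81×0.622) = 0.302.
The Bélanger relation is symmetric: y₁/y₂ = ½[√(1 + 8Fr₂²) − 1] = ½[√1.728 − 1] = 0.157.
y₁ = 0.157 × 0.622 = 0.0978 m.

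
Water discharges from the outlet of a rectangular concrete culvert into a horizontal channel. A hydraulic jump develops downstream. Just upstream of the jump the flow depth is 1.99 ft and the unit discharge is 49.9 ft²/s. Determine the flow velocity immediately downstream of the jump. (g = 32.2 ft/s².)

V₂ = 6.34 ft/s

V₁ = q/y₁ = 49.9/1.99 = 25.1 ft/s. Fr₁ = V₁/√(g·y₁) = 25.1/√(32.2×1.99) = 3.13.
Sequent-depth ratio: y₂/y₁ = ½[√(1 + 8Fr₁²) − 1] = ½[√79.50 − 1] = 3.96.
y₂ = 3.96 × 1.99 = 7.88 ft.
V₂ = q/y₂ = 49.9/7.88 = 6.34 ft/s.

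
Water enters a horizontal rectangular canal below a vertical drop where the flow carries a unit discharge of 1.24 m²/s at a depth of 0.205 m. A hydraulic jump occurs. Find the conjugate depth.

y₂ = 1.14 m

V₁ = q/y₁ = 1.24/0.205 = 6.05 m/s. Fr₁ = V₁/√(g·y₁) = 6.05/√(9.81×0.205) = 4.27.
Bélanger equation: y₂/y₁ = ½[√(1 + 8Fr₁²) − 1] = ½[√146.5 − 1] = 5.55.
y₂ = 5.55 × 0.205 = 1.14 m.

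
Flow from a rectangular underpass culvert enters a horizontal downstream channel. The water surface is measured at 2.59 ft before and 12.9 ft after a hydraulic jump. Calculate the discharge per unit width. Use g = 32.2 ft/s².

q = 91.3 ft²/s

For a rectangular channel the momentum equation gives q² = ½·g·y₁·y₂·(y₁ + y₂) = ½×32.2×2.59×12.9×15.5 = 8332.
q = √8332 = 91.3 ft²/s.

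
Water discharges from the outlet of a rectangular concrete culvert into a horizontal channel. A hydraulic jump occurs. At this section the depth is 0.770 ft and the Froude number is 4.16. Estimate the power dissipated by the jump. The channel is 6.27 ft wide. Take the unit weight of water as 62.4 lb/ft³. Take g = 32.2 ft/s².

Fr₁ = 4.16 (given).
From the momentum equation for a rectangular channel, y₂/y₁ = ½[√(1 + 8Fr₁²) − 1] = ½[√139.4 − 1] = 5.40.
y₂ = 5.40 × 0.770 = 4.16 ft.
V₁ = Fr₁·√(g·y₁) = 4.16×√(32.2×0.770) = 20.7 ft/s; q = V₁·y₁ = 15.9 ft²/s. V₂ = q/y₂ = 15.9/4.16 = 3.83 ft/s. E₁ = y₁ + V₁²/2g = 7.43 ft; E₂ = y₂ + V₂²/2g = 4.39 ft. ΔE = E₁ − E₂ = 3.04 ft.
Q = q·b = 15.9 × 6.27 = 100 cfs. P = γ·Q·ΔE/550 = 62.4 × 100 × 3.04 / 550 = 34.5 hp.

P = 34.5 hp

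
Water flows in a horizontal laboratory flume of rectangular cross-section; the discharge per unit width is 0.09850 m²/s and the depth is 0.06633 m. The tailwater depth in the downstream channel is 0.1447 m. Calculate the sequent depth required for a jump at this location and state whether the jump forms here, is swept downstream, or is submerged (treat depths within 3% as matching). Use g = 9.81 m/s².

y₂ = 0.1427 m; the jump forms here

V₁ = q/y₁ = 0.09850/0.06633 = 1.485 m/s. Fr₁ = V₁/√(g·y₁) = 1.485/√(9.81×0.06633) = 1.841.
Bélanger equation: y₂/y₁ = ½[√(1 + 8Fr₁²) − 1] = ½[√28.112 − 1] = 2.151.
y₂ = 2.151 × 0.06633 = 0.1427 m.
Tailwater y_tw = 0.1447 m: y_tw ≈ y₂, so the jump forms here.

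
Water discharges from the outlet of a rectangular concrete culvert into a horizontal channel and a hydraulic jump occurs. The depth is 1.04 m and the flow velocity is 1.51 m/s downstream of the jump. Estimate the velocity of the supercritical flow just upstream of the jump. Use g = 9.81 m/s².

Fr₂ = V₂/√(g·y₂) = 1.51/√(9.81×1.04) = 0.473.
The Bélanger relation is symmetric: y₁/y₂ = ½[√(1 + 8Fr₂²) − 1] = ½[√2.788 − 1] = 0.335.
y₁ = 0.335 × 1.04 = 0.348 m.
V₁ = q/y₁ = 1.57/0.348 = 4.51 m/s.

V₁ = 4.51 m/s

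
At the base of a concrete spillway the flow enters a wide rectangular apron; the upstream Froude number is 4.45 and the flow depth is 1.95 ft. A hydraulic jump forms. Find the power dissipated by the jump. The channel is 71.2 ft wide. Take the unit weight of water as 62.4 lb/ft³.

Fr₁ = 4.45 (given).
Conjugate-depth relation: y₂/y₁ = ½[√(1 + 8Fr₁²) − 1] = ½[√159.4 − 1] = 5.81.
y₂ = 5.81 × 1.95 = 11.3 ft.
Head loss: ΔE = (y₂ − y₁)³/(4y₁y₂) = (11.3 − 1.95)³/(4×1.95×11.3) = 827/88.4 = 9.35 ft.
V₁ = Fr₁·√(g·y₁) = 4.45×√(32.2×1.95) = 35.3 ft/s; q = V₁·y₁ = 68.8 ft²/s. Q = q·b = 68.8 × 71.2 = 4896 cfs. P = γ·Q·ΔE/550 = 62.4 × 4896 × 9.35 / 550 = 5194 hp.

P = 5194 hp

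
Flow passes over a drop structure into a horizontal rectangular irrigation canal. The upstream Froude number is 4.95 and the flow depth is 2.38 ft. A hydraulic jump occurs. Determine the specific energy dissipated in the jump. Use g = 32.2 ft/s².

ΔE = 15.3 ft

Fr₁ = 4.95 (given).
By Bélanger, y₂/y₁ = ½[√(1 + 8Fr₁²) − 1] = ½[√197.0 − 1] = 6.52.
y₂ = 6.52 × 2.38 = 15.5 ft.
V₁ = Fr₁·√(g·y₁) = 4.95×√(32.2×2.38) = 43.3 ft/s; q = V₁·y₁ = 103 ft²/s. V₂ = q/y₂ = 103/15.5 = 6.65 ft/s. E₁ = y₁ + V₁²/2g = 31.5 ft; E₂ = y₂ + V₂²/2g = 16.2 ft. ΔE = E₁ − E₂ = 15.3 ft.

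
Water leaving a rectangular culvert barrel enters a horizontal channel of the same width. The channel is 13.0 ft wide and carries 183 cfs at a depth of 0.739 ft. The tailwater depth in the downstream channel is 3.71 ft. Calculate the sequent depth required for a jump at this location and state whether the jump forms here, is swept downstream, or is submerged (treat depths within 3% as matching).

q = Q/b = 183/13.0 = 14.1 ft²/s; V₁ = q/y₁ = 19.0 ft/s. Fr₁ = V₁/√(g·y₁) = 3.90.
Sequent-depth ratio: y₂/y₁ = ½[√(1 + 8Fr₁²) − 1] = ½[√123.0 − 1] = 5.04.
y₂ = 5.04 × 0.739 = 3.73 ft.
Tailwater y_tw = 3.71 ft: y_tw ≈ y₂, so the jump forms here.

y₂ = 3.73 ft; the jump forms here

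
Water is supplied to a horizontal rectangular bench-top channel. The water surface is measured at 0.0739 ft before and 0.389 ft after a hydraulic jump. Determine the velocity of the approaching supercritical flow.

V₁ = 6.26 ft/s

For a rectangular channel the momentum equation gives q² = ½·g·y₁·y₂·(y₁ + y₂) = ½×32.2×0.0739×0.389×0.463 = 0.214.
q = √0.214 = 0.463 ft²/s.
V₁ = q/y₁ = 0.463/0.0739 = 6.26 ft/s.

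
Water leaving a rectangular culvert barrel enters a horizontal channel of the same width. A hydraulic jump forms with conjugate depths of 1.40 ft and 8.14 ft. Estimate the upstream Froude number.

For a rectangular channel the momentum equation gives q² = ½·g·y₁·y₂·(y₁ + y₂) = ½×32.2×1.40×8.14×9.54 = 1750.
q = √1750 = 41.8 ft²/s.
V₁ = q/y₁ = 29.9 ft/s; Fr₁ = V₁/√(g·y₁) = 4.45.

Fr₁ = 4.45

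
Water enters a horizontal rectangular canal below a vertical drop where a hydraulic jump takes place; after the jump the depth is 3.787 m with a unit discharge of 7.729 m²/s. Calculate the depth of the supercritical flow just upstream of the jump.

y₁ = 0.7144 m

V₂ = q/y₂ = 7.729/3.787 = 2.041 m/s; Fr₂ = V₂/√(g·y₂) = 0.3348.
Applying the sequent-depth relation in reverse, y₁/y₂ = ½[√(1 + 8Fr₂²) − 1] = ½[√1.8970 − 1] = 0.1887.
y₁ = 0.1887 × 3.787 = 0.7144 m.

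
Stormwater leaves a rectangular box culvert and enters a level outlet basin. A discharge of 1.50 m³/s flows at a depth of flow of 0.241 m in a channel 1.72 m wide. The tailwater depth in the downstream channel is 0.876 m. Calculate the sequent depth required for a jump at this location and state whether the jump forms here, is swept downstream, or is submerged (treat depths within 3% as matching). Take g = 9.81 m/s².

q = Q/b = 1.50/1.72 = 0.872 m²/s; V₁ = q/y₁ = 3.62 m/s. Fr₁ = V₁/√(g·y₁) = 2.35.
From the momentum equation for a rectangular channel, y₂/y₁ = ½[√(1 + 8Fr₁²) − 1] = ½[√45.31 − 1] = 2.87.
y₂ = 2.87 × 0.241 = 0.691 m.
Tailwater y_tw = 0.876 m: y_tw > y₂, so the jump is submerged.

y₂ = 0.691 m; the jump is submerged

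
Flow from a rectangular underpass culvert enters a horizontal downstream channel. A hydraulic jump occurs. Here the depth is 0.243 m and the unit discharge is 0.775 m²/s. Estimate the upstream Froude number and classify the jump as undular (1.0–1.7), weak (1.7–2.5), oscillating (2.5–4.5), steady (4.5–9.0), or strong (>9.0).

Fr₁ = 2.07; weak jump

V₁ = q/y₁ = 0.775/0.243 = 3.19 m/s. Fr₁ = V₁/√(g·y₁) = 3.19/√(9.81×0.243) = 2.07.
Fr₁ = 2.07 lies in the weak range.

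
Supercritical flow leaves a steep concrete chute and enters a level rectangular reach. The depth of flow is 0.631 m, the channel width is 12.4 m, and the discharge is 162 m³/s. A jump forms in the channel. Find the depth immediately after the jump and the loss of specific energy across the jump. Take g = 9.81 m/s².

y₂ = 7.12 m; ΔE = 15.2 m

q = Q/b = 162/12.4 = 13.1 m²/s; V₁ = q/y₁ = 20.7 m/s. Fr₁ = V₁/√(g·y₁) = 8.32.
By Bélanger, y₂/y₁ = ½[√(1 + 8Fr₁²) − 1] = ½[√555.0 − 1] = 11.3.
y₂ = 11.3 × 0.631 = 7.12 m.
Head loss: ΔE = (y₂ − y₁)³/(4y₁y₂) = (7.12 − 0.631)³/(4×0.631×7.12) = 273/18.0 = 15.2 m.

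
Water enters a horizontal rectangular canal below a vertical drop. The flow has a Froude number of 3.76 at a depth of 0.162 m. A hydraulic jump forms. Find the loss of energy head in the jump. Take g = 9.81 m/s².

ΔE = 0.474 m

Fr₁ = 3.76 (given).
By Bélanger, y₂/y₁ = ½[√(1 + 8Fr₁²) − 1] = ½[√114.1 − 1] = 4.84.
y₂ = 4.84 × 0.162 = 0.784 m.
V₁ = Fr₁·√(g·y₁) = 3.76×√(9.81×0.162) = 4.74 m/s; q = V₁·y₁ = 0.768 m²/s. V₂ = q/y₂ = 0.768/0.784 = 0.979 m/s. E₁ = y₁ + V₁²/2g = 1.31 m; E₂ = y₂ + V₂²/2g = 0.833 m. ΔE = E₁ − E₂ = 0.474 m.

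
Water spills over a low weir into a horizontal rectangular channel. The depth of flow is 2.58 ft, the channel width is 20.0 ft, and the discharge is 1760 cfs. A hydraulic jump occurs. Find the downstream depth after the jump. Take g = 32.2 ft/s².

y₂ = 12.4 ft

q = Q/b = 1760/20.0 = 88.0 ft²/s; V₁ = q/y₁ = 34.1 ft/s. Fr₁ = V₁/√(g·y₁) = 3.74.
Bélanger equation: y₂/y₁ = ½[√(1 + 8Fr₁²) − 1] = ½[√113.0 − 1] = 4.82.
y₂ = 4.82 × 2.58 = 12.4 ft.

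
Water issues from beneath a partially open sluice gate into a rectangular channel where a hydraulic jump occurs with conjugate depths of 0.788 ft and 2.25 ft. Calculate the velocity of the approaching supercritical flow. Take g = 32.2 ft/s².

V₁ = 11.8 ft/s

For a rectangular channel the momentum equation gives q² = ½·g·y₁·y₂·(y₁ + y₂) = ½×32.2×0.788×2.25×3.04 = 86.7.
q = √86.7 = 9.31 ft²/s.
V₁ = q/y₁ = 9.31/0.788 = 11.8 ft/s.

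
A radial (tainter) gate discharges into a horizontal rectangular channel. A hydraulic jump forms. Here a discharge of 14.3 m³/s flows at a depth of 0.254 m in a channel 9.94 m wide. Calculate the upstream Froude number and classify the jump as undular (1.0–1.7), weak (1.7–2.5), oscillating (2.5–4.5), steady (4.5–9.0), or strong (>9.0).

q = Q/b = 14.3/9.94 = 1.44 m²/s; V₁ = q/y₁ = 5.66 m/s. Fr₁ = V₁/√(g·y₁) = 3.59.
Fr₁ = 3.59 lies in the oscillating range.

Fr₁ = 3.59; oscillating jump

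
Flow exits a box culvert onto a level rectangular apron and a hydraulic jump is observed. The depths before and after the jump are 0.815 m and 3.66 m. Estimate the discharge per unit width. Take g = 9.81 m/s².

q = 8.09 m²/s

For a rectangular channel the momentum equation gives q² = ½·g·y₁·y₂·(y₁ + y₂) = ½×9.81×0.815×3.66×4.47 = 65.5.
q = √65.5 = 8.09 m²/s.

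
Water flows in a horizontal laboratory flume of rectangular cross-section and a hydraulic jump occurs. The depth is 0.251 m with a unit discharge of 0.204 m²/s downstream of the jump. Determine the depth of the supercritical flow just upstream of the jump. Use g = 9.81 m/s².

y₁ = 0.0971 m

V₂ = q/y₂ = 0.204/0.251 = 0.813 m/s; Fr₂ = V₂/√(g·y₂) = 0.518.
The Bélanger relation is symmetric: y₁/y₂ = ½[√(1 + 8Fr₂²) − 1] = ½[√3.146 − 1] = 0.387.
y₁ = 0.387 × 0.251 = 0.0971 m.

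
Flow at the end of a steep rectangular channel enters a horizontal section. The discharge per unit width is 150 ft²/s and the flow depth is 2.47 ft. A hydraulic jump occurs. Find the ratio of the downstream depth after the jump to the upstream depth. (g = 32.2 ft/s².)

y₂/y₁ = 9.14

V₁ = q/y₁ = 150/2.47 = 60.7 ft/s. Fr₁ = V₁/√(g·y₁) = 60.7/√(32.2×2.47) = 6.81.
Conjugate-depth relation: y₂/y₁ = ½[√(1 + 8Fr₁²) − 1] = ½[√372.0 − 1] = 9.14.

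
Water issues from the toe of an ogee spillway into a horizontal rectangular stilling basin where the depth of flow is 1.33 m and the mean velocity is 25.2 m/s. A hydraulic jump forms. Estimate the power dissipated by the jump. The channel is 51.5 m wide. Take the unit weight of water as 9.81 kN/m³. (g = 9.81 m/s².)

Fr₁ = V₁/√(g·y₁) = 25.2/√(9.81×1.33) = 6.98.
Sequent-depth ratio: y₂/y₁ = ½[√(1 + 8Fr₁²) − 1] = ½[√390.4 − 1] = 9.38.
y₂ = 9.38 × 1.33 = 12.5 m.
q = V₁·y₁ = 25.2 × 1.33 = 33.5 m²/s. V₂ = q/y₂ = 33.5/12.5 = 2.69 m/s. E₁ = y₁ + V₁²/2g = 33.7 m; E₂ = y₂ + V₂²/2g = 12.8 m. ΔE = E₁ − E₂ = 20.9 m.
Q = q·b = 33.5 × 51.5 = 1726 m³/s. P = γ·Q·ΔE = 9.81 × 1726 × 20.9 = 353133 kW.

P = 353133 kW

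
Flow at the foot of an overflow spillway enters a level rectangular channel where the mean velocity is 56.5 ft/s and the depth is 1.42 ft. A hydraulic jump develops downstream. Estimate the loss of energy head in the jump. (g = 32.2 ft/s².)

Fr₁ = V₁/√(g·y₁) = 56.5/√(32.2×1.42) = 8.36.
Sequent-depth ratio: y₂/y₁ = ½[√(1 + 8Fr₁²) − 1] = ½[√559.5 − 1] = 11.3.
y₂ = 11.3 × 1.42 = 16.1 ft.
q = V₁·y₁ = 56.5 × 1.42 = 80.2 ft²/s. V₂ = q/y₂ = 80.2/16.1 = 4.99 ft/s. E₁ = y₁ + V₁²/2g = 51.0 ft; E₂ = y₂ + V₂²/2g = 16.5 ft. ΔE = E₁ − E₂ = 34.5 ft.

ΔE = 34.5 ft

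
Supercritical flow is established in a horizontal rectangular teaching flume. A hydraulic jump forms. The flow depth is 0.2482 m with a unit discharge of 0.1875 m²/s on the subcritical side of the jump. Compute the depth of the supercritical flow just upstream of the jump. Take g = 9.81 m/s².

y₁ = 0.08632 m

V₂ = q/y₂ = 0.1875/0.2482 = 0.7554 m/s; Fr₂ = V₂/√(g·y₂) = 0.4841.
From the momentum equation (using Fr₂), y₁/y₂ = ½[√(1 + 8Fr₂²) − 1] = ½[√2.8751 − 1] = 0.3478.
y₁ = 0.3478 × 0.2482 = 0.08632 m.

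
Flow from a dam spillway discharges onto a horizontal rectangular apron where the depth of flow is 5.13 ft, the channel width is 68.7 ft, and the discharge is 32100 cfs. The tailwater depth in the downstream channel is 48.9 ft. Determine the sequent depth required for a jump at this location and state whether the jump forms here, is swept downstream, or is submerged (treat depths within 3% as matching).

y₂ = 48.9 ft; the jump forms here

q = Q/b = 32100/68.7 = 467 ft²/s; V₁ = q/y₁ = 91.1 ft/s. Fr₁ = V₁/√(g·y₁) = 7.09.
Conjugate-depth relation: y₂/y₁ = ½[√(1 + 8Fr₁²) − 1] = ½[√402.8 − 1] = 9.53.
y₂ = 9.53 × 5.13 = 48.9 ft.
Tailwater y_tw = 48.9 ft: y_tw ≈ y₂, so the jump forms here.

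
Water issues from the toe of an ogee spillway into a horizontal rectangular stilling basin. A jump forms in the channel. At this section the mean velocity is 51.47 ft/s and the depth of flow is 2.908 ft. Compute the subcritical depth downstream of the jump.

y₂ = 20.47 ft

Fr₁ = V₁/√(g·y₁) = 51.47/√(32.2×2.908) = 5.319.
Conjugate-depth relation: y₂/y₁ = ½[√(1 + 8Fr₁²) − 1] = ½[√227.33 − 1] = 7.039.
y₂ = 7.039 × 2.908 = 20.47 ft.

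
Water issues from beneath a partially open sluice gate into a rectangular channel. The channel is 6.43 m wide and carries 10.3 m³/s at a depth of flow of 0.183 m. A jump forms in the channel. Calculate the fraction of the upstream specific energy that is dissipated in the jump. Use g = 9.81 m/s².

ΔE/E₁ = 0.596 (59.6%)

q = Q/b = 10.3/6.43 = 1.60 m²/s; V₁ = q/y₁ = 8.75 m/s. Fr₁ = V₁/√(g·y₁) = 6.53.
Bélanger equation: y₂/y₁ = ½[√(1 + 8Fr₁²) − 1] = ½[√342.4 − 1] = 8.75.
y₂ = 8.75 × 0.183 = 1.60 m.
E₁ = y₁ + V₁²/2g = 4.09 m. ΔE = (y₂ − y₁)³/(4y₁y₂) = 2.44 m. ΔE/E₁ = 2.44/4.09 = 0.596.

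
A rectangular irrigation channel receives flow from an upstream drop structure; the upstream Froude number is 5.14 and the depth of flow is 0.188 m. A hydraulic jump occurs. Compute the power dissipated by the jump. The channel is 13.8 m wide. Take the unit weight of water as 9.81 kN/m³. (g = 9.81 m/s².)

P = 238 kW

Fr₁ = 5.14 (given).
Bélanger equation: y₂/y₁ = ½[√(1 + 8Fr₁²) − 1] = ½[√212.4 − 1] = 6.79.
y₂ = 6.79 × 0.188 = 1.28 m.
V₁ = Fr₁·√(g·y₁) = 5.14×√(9.81×0.188) = 6.98 m/s; q = V₁·y₁ = 1.31 m²/s. V₂ = q/y₂ = 1.31/1.28 = 1.03 m/s. E₁ = y₁ + V₁²/2g = 2.67 m; E₂ = y₂ + V₂²/2g = 1.33 m. ΔE = E₁ − E₂ = 1.34 m.
Q = q·b = 1.31 × 13.8 = 18.1 m³/s. P = γ·Q·ΔE = 9.81 × 18.1 × 1.34 = 238 kW.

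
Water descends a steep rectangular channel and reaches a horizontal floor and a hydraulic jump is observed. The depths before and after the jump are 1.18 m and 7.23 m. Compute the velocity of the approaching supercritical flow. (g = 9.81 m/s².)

For a rectangular channel the momentum equation gives q² = ½·g·y₁·y₂·(y₁ + y₂) = ½×9.81×1.18×7.23×8.41 = 352.
q = √352 = 18.8 m²/s.
V₁ = q/y₁ = 18.8/1.18 = 15.9 m/s.

V₁ = 15.9 m/s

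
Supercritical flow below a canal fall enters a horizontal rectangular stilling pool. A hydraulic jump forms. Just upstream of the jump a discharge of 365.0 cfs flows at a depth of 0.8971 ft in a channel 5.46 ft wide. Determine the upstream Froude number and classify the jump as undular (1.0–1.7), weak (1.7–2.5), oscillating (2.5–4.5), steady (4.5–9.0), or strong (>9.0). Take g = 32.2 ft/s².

q = Q/b = 365.0/5.46 = 66.85 ft²/s; V₁ = q/y₁ = 74.52 ft/s. Fr₁ = V₁/√(g·y₁) = 13.86.
Fr₁ = 13.86 lies in the strong range.

Fr₁ = 13.86; strong jump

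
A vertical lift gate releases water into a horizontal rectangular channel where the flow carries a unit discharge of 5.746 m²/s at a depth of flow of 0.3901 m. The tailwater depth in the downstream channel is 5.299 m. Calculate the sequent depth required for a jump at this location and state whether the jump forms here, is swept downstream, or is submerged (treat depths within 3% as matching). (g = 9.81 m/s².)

V₁ = q/y₁ = 5.746/0.3901 = 14.73 m/s. Fr₁ = V₁/√(g·y₁) = 14.73/√(9.81×0.3901) = 7.530.
By Bélanger, y₂/y₁ = ½[√(1 + 8Fr₁²) − 1] = ½[√454.55 − 1] = 10.16.
y₂ = 10.16 × 0.3901 = 3.963 m.
Tailwater y_tw = 5.299 m: y_tw > y₂, so the jump is submerged.

y₂ = 3.963 m; the jump is submerged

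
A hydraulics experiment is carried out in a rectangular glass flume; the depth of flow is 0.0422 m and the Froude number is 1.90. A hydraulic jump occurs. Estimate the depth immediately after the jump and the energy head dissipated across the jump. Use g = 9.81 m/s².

Fr₁ = 1.90 (given).
Bélanger equation: y₂/y₁ = ½[√(1 + 8Fr₁²) − 1] = ½[√29.88 − 1] = 2.23.
y₂ = 2.23 × 0.0422 = 0.0942 m.
V₁ = Fr₁·√(g·y₁) = 1.90×√(9.81×0.0422) = 1.22 m/s; q = V₁·y₁ = 0.0516 m²/s. V₂ = q/y₂ = 0.0516/0.0942 = 0.547 m/s. E₁ = y₁ + V₁²/2g = 0.118 m; E₂ = y₂ + V₂²/2g = 0.110 m. ΔE = E₁ − E₂ = 0.00886 m.

y₂ = 0.0942 m; ΔE = 0.00886 m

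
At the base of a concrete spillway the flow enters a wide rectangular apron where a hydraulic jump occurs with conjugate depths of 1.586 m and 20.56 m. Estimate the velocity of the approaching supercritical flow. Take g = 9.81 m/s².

V₁ = 37.53 m/s

For a rectangular channel the momentum equation gives q² = ½·g·y₁·y₂·(y₁ + y₂) = ½×9.81×1.586×20.56×22.15 = 3542.
q = √3542 = 59.52 m²/s.
V₁ = q/y₁ = 59.52/1.586 = 37.53 m/s.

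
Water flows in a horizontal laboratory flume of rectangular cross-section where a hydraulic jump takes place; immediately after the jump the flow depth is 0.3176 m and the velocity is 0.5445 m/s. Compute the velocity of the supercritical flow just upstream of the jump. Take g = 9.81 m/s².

V₁ = 3.329 m/s

Fr₂ = V₂/√(g·y₂) = 0.5445/√(9.81×0.3176) = 0.3085.
Applying the sequent-depth relation in reverse, y₁/y₂ = ½[√(1 + 8Fr₂²) − 1] = ½[√1.7613 − 1] = 0.1636.
y₁ = 0.1636 × 0.3176 = 0.05195 m.
V₁ = q/y₁ = 0.1729/0.05195 = 3.329 m/s.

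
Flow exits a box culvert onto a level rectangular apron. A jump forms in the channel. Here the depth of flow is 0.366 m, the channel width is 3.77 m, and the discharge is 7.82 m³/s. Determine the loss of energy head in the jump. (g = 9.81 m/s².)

ΔE = 0.511 m

q = Q/b = 7.82/3.77 = 2.07 m²/s; V₁ = q/y₁ = 5.67 m/s. Fr₁ = V₁/√(g·y₁) = 2.99.
Bélanger equation: y₂/y₁ = ½[√(1 + 8Fr₁²) − 1] = ½[√72.57 − 1] = 3.76.
y₂ = 3.76 × 0.366 = 1.38 m.
V₂ = q/y₂ = 2.07/1.38 = 1.51 m/s. E₁ = y₁ + V₁²/2g = 2.00 m; E₂ = y₂ + V₂²/2g = 1.49 m. ΔE = E₁ − E₂ = 0.511 m.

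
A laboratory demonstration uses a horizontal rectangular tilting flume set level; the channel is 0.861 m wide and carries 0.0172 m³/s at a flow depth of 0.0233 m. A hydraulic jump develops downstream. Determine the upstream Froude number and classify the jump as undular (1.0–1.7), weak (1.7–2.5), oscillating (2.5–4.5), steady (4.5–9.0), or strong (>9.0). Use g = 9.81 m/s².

q = Q/b = 0.0172/0.861 = 0.0200 m²/s; V₁ = q/y₁ = 0.857 m/s. Fr₁ = V₁/√(g·y₁) = 1.79.
Fr₁ = 1.79 lies in the weak range.

Fr₁ = 1.79; weak jump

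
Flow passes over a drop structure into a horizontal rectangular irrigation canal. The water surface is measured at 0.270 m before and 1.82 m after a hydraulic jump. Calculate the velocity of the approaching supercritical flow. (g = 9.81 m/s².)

V₁ = 8.31 m/s

For a rectangular channel the momentum equation gives q² = ½·g·y₁·y₂·(y₁ + y₂) = ½×9.81×0.270×1.82×2.09 = 5.04.
q = √5.04 = 2.24 m²/s.
V₁ = q/y₁ = 2.24/0.270 = 8.31 m/s.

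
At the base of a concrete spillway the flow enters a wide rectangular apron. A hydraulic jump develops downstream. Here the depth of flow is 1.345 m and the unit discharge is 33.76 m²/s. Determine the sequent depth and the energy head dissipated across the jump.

V₁ = q/y₁ = 33.76/1.345 = 25.10 m/s. Fr₁ = V₁/√(g·y₁) = 25.10/√(9.81×1.345) = 6.910.
From the momentum equation for a rectangular channel, y₂/y₁ = ½[√(1 + 8Fr₁²) − 1] = ½[√383.00 − 1] = 9.285.
y₂ = 9.285 × 1.345 = 12.49 m.
V₂ = q/y₂ = 33.76/12.49 = 2.703 m/s. E₁ = y₁ + V₁²/2g = 33.46 m; E₂ = y₂ + V₂²/2g = 12.86 m. ΔE = E₁ − E₂ = 20.60 m.

y₂ = 12.49 m; ΔE = 20.60 m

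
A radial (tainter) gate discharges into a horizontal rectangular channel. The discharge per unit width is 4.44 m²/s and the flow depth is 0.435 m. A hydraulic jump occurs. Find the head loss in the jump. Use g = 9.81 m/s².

ΔE = 2.79 m

V₁ = q/y₁ = 4.44/0.435 = 10.2 m/s. Fr₁ = V₁/√(g·y₁) = 10.2/√(9.81×0.435) = 4.94.
Conjugate-depth relation: y₂/y₁ = ½[√(1 + 8Fr₁²) − 1] = ½[√196.3 − 1] = 6.51.
y₂ = 6.51 × 0.435 = 2.83 m.
Head loss: ΔE = (y₂ − y₁)³/(4y₁y₂) = (2.83 − 0.435)³/(4×0.435×2.83) = 13.7/4.92 = 2.79 m.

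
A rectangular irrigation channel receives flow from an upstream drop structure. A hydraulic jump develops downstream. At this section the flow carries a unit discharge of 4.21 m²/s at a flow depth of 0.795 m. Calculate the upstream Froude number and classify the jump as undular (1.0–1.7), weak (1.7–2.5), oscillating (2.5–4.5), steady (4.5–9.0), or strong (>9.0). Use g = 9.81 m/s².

V₁ = q/y₁ = 4.21/0.795 = 5.30 m/s. Fr₁ = V₁/√(g·y₁) = 5.30/√(9.81×0.795) = 1.90.
Fr₁ = 1.90 lies in the weak range.

Fr₁ = 1.90; weak jump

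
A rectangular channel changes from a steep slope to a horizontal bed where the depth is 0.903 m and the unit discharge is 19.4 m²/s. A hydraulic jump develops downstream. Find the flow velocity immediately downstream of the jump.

V₂ = 2.21 m/s

V₁ = q/y₁ = 19.4/0.903 = 21.5 m/s. Fr₁ = V₁/√(g·y₁) = 21.5/√(9.81×0.903) = 7.22.
Bélanger equation: y₂/y₁ = ½[√(1 + 8Fr₁²) − 1] = ½[√417.8 − 1] = 9.72.
y₂ = 9.72 × 0.903 = 8.78 m.
V₂ = q/y₂ = 19.4/8.78 = 2.21 m/s.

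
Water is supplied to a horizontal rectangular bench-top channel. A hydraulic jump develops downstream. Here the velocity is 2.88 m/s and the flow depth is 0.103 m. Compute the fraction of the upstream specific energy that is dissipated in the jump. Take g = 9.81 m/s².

ΔE/E₁ = 0.235 (23.5%)

Fr₁ = V₁/√(g·y₁) = 2.88/√(9.81×0.103) = 2.87.
Bélanger equation: y₂/y₁ = ½[√(1 + 8Fr₁²) − 1] = ½[√66.67 − 1] = 3.58.
y₂ = 3.58 × 0.103 = 0.369 m.
E₁ = y₁ + V₁²/2g = 0.526 m. ΔE = (y₂ − y₁)³/(4y₁y₂) = 0.124 m. ΔE/E₁ = 0.124/0.526 = 0.235.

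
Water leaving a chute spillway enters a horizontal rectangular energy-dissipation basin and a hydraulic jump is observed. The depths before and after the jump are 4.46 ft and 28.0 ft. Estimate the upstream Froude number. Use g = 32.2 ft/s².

For a rectangular channel the momentum equation gives q² = ½·g·y₁·y₂·(y₁ + y₂) = ½×32.2×4.46×28.0×32.5 = 65263.
q = √65263 = 255 ft²/s.
V₁ = q/y₁ = 57.3 ft/s; Fr₁ = V₁/√(g·y₁) = 4.78.

Fr₁ = 4.78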